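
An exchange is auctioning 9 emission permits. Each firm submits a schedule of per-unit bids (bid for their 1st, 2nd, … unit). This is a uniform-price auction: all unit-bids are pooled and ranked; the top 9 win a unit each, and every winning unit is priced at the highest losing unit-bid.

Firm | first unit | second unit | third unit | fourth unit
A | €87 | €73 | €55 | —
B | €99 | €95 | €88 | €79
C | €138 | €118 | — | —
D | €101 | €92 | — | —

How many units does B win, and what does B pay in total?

B: 4 units, pays €292

Merging the schedules and taking the best 9: 138 (C-1), 118 (C-2), 101 (D-1), 99 (B-1), 95 (B-2), 92 (D-2), 88 (B-3), 87 (A-1), 79 (B-4)
The (k+1)-th unit-bid is €73.
B wins 4 unit(s) at €73 each.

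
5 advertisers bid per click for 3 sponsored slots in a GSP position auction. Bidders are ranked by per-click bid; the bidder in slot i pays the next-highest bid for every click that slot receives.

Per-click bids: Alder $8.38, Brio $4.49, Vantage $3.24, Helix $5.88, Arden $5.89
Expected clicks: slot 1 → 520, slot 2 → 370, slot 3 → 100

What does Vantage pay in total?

Vantage pays $0.00

Per-click bids in order: $8.38 (Alder) > $5.89 (Arden) > $5.88 (Helix) > $4.49 (Brio) > …
Vantage ranks below slot 3 → no slot, pays nothing.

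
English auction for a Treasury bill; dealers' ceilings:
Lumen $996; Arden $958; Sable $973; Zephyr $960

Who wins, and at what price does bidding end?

Lumen wins at $973

Sorting limits: 996 (Lumen) > 973 (Sable) > 960 (Zephyr) > 958 (Arden)
Once the price passes $973, only Lumen is left; the hammer falls at Sable's limit of $973.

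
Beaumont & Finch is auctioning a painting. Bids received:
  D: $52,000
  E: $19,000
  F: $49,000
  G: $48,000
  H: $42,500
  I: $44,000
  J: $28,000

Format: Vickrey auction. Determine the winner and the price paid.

D pays $49,000

Bids ranked: 52,000 (D) > 49,000 (F) > 48,000 (G) > 44,000 (I) > 42,500 (H) > 28,000 (J) > …
D wins with the highest bid; price is set by the runner-up at $49,000.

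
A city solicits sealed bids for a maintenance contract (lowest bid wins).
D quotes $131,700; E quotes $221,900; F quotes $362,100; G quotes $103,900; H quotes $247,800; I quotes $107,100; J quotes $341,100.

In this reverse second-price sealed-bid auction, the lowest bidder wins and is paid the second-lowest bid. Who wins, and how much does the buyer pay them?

G is paid $107,100

Reverse second-price sealed-bid auction: the lowest bidder wins and is paid the second-lowest bid.
Bids in order: 103,900 (G) < 107,100 (I) < 131,700 (D) < 221,900 (E) < 247,800 (H) < 341,100 (J) < …
Second-price: G is paid I's bid of $107,100.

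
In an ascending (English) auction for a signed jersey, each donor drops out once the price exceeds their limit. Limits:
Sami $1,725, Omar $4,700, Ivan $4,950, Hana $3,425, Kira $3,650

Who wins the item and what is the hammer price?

Ivan wins at $4,700

Sorting limits: 4,950 (Ivan) > 4,700 (Omar) > 3,650 (Kira) > 3,425 (Hana) > 1,725 (Sami)
Bidding ends when Omar exits at $4,700; Ivan takes it.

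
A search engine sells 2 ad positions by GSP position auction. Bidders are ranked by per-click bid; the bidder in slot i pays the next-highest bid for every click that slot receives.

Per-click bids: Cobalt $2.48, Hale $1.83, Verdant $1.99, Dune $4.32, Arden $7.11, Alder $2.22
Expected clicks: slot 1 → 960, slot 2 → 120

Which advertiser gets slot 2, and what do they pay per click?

Ranked by bid: $7.11 (Arden) > $4.32 (Dune) > $2.48 (Cobalt) > …
Slot 2 goes to the second-ranked bidder, Dune, who pays the next bid down: $2.48/click.

Dune; $2.48 per click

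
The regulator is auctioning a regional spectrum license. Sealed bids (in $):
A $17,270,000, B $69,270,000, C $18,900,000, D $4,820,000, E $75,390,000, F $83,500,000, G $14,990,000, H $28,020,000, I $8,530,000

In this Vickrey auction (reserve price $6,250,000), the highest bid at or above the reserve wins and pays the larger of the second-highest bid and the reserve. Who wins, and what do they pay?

F pays $75,390,000

Bids ranked: 83,500,000 (F) > 75,390,000 (E) > 69,270,000 (B) > 28,020,000 (H) > 18,900,000 (C) > 17,270,000 (A) > …
Highest eligible bid: F at $83,500,000.
Second-highest bid $75,390,000 exceeds the reserve $6,250,000 → payment $75,390,000.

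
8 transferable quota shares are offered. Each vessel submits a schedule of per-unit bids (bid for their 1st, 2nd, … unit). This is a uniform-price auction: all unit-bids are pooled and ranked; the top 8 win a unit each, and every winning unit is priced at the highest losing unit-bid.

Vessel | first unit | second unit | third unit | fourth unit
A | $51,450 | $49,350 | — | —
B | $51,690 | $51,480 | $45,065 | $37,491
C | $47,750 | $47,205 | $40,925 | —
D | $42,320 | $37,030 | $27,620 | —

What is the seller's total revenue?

Pooled unit-bids ranked (top 8): 51,690 (B-1), 51,480 (B-2), 51,450 (A-1), 49,350 (A-2), 47,750 (C-1), 47,205 (C-2), 45,065 (B-3), 42,320 (D-1)
Highest rejected unit-bid = $40,925.
Allocation: A 2, B 3, C 2, D 1. Every unit priced at $40,925.
Revenue = 8 × 40,925 = $327,400.

Total revenue: $327,400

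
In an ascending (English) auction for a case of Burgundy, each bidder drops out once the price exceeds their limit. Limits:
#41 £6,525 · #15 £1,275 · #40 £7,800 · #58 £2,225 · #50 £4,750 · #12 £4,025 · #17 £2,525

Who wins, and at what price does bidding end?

#40 wins at £6,525

Rule: the price rises until one bidder remains; the winner pays the price at which the last rival dropped out.
Limits in order: 7,800 (#40) > 6,525 (#41) > 4,750 (#50) > 4,025 (#12) > 2,525 (#17) > 2,225 (#58) > …
Once the price passes £6,525, only #40 is left; the hammer falls at #41's limit of £6,525.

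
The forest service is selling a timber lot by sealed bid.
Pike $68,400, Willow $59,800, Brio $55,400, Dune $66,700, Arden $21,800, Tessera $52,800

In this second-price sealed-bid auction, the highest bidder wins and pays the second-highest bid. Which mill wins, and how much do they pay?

Second-price sealed-bid auction: the highest bidder wins and pays the second-highest bid.
Bids in order: 68,400 (Pike) > 66,700 (Dune) > 59,800 (Willow) > 55,400 (Brio) > 52,800 (Tessera) > 21,800 (Arden)
Second-price: Pike pays Dune's bid of $66,700.

Pike pays $66,700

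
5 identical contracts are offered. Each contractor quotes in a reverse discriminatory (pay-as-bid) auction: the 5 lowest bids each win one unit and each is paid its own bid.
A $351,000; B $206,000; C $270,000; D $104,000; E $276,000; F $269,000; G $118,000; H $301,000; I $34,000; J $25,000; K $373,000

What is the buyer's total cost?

Total cost: $487,000

Ordering the bids: 25,000 (J), 34,000 (I), 104,000 (D), 118,000 (G), 206,000 (B), 269,000 (F), 270,000 (C), …
The 5 lowest are J, I, D, G, B.
Total cost = 25,000 + 34,000 + 104,000 + 118,000 + 206,000 = $487,000.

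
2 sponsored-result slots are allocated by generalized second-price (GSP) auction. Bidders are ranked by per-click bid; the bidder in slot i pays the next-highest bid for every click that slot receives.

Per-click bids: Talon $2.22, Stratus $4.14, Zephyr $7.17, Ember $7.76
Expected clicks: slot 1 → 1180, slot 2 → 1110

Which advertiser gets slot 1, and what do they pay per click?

Ranked by bid: $7.76 (Ember) > $7.17 (Zephyr) > $4.14 (Stratus) > …
Slot 1 goes to the first-ranked bidder, Ember, who pays the next bid down: $7.17/click.

Ember; $7.17 per click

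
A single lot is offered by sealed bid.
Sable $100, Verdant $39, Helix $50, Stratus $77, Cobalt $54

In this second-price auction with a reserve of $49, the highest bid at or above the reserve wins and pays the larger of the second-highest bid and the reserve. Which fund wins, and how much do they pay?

Bids in order: 100 (Sable) > 77 (Stratus) > 54 (Cobalt) > 50 (Helix) > 39 (Verdant)
Highest eligible bid: Sable at $100.
max(second-highest $77, reserve $49) = $77; the reserve does not bind.

Sable pays $77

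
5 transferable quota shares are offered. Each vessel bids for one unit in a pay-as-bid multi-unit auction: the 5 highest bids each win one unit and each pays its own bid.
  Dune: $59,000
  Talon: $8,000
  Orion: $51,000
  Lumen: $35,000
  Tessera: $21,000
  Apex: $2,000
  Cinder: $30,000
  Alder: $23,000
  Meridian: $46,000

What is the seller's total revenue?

Total revenue: $221,000

Sorting: 59,000 (Dune), 51,000 (Orion), 46,000 (Meridian), 35,000 (Lumen), 30,000 (Cinder), 23,000 (Alder), 21,000 (Tessera), …
The 5 highest are Dune, Orion, Meridian, Lumen, Cinder.
Total revenue = 59,000 + 51,000 + 46,000 + 35,000 + 30,000 = $221,000.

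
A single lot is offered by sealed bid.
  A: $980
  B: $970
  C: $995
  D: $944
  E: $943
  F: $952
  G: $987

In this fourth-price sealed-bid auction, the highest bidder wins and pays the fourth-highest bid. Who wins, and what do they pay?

Bids ranked: 995 (C) > 987 (G) > 980 (A) > 970 (B) > 952 (F) > 944 (D) > …
C is highest; pays the fourth-highest bid, $970.

C pays $970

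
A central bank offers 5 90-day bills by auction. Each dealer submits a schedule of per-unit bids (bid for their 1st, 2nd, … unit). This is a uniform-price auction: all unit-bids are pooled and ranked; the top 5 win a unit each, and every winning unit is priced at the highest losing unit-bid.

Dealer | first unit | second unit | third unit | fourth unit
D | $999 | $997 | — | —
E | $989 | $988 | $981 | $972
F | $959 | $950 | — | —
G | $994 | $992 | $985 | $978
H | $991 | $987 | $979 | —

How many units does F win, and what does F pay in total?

F: 0 units, pays $0

All unit-bids, highest first — top 5: 999 (D-1), 997 (D-2), 994 (G-1), 992 (G-2), 991 (H-1)
The (k+1)-th unit-bid is $989.
F wins 0 unit(s) at $989 each.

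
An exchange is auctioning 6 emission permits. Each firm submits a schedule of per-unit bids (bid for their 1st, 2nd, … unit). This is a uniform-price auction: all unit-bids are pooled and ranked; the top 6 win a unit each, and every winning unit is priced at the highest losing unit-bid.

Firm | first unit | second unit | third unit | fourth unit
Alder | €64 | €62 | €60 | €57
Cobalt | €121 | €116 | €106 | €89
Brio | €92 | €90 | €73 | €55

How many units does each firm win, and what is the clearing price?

All unit-bids, highest first — top 6: 121 (Cobalt-1), 116 (Cobalt-2), 106 (Cobalt-3), 92 (Brio-1), 90 (Brio-2), 89 (Cobalt-4)
Highest rejected unit-bid = €73.
Allocation: Brio 2, Cobalt 4.

Brio 2, Cobalt 4; clearing price €73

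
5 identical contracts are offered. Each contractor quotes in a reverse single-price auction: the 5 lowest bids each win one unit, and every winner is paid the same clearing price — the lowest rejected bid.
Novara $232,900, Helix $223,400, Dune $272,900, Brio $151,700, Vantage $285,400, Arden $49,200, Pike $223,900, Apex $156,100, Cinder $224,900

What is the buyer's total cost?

Total cost: $1,124,500

Ordering the bids: 49,200 (Arden), 151,700 (Brio), 156,100 (Apex), 223,400 (Helix), 223,900 (Pike), 224,900 (Cinder), 232,900 (Novara), …
Winners (5 units): Arden, Brio, Apex, Helix, Pike.
Lowest unsuccessful bid: $224,900 → clearing price.
Total cost = 5 × $224,900 = $1,124,500.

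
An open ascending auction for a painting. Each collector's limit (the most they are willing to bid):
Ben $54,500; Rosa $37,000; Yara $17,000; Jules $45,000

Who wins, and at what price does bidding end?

Limits ranked: 54,500 (Ben) > 45,000 (Jules) > 37,000 (Rosa) > 17,000 (Yara)
Once the price passes $45,000, only Ben is left; the hammer falls at Jules's limit of $45,000.

Ben wins at $45,000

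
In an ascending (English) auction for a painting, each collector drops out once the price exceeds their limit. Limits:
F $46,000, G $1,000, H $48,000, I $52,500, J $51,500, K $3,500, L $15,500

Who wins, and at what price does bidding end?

I wins at $51,500

Limits in order: 52,500 (I) > 51,500 (J) > 48,000 (H) > 46,000 (F) > 15,500 (L) > 3,500 (K) > …
Bidding ends when J exits at $51,500; I takes it.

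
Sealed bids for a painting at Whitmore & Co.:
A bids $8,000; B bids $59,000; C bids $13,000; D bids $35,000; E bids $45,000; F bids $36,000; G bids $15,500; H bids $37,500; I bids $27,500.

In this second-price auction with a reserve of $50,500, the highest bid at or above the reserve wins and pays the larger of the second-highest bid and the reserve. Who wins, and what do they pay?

Bids in order: 59,000 (B) > 45,000 (E) > 37,500 (H) > 36,000 (F) > 35,000 (D) > 27,500 (I) > …
Highest eligible bid: B at $59,000.
Second-highest bid $45,000 is below the reserve $50,500, so the reserve binds → payment $50,500.

B pays $50,500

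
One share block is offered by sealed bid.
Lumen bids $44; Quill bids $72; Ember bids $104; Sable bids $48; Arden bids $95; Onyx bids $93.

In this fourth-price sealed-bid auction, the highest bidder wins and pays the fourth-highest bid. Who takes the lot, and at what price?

Ember pays $72

Bids in order: 104 (Ember) > 95 (Arden) > 93 (Onyx) > 72 (Quill) > 48 (Sable) > 44 (Lumen)
Ember is highest; pays the fourth-highest bid, $72.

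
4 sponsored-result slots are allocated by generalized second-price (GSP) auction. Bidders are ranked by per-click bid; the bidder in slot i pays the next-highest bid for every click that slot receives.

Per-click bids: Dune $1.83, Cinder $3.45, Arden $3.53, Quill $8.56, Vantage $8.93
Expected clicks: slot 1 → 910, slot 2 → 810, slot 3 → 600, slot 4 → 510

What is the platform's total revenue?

Sorting advertisers: $8.93 (Vantage) > $8.56 (Quill) > $3.53 (Arden) > $3.45 (Cinder) > $1.83 (Dune)
Slot 1: Vantage pays $8.56 × 910 = $7789.60
Slot 2: Quill pays $3.53 × 810 = $2859.30
Slot 3: Arden pays $3.45 × 600 = $2070.00
Slot 4: Cinder pays $1.83 × 510 = $933.30
Total = $13652.20

Total revenue: $13652.20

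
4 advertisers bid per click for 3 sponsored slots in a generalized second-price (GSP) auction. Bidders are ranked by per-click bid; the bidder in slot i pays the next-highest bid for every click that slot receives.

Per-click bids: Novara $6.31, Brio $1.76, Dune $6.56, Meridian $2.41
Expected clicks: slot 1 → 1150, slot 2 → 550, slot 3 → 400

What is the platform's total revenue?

Ranked by bid: $6.56 (Dune) > $6.31 (Novara) > $2.41 (Meridian) > $1.76 (Brio)
Slot 1: Dune pays $6.31 × 1150 = $7256.50
Slot 2: Novara pays $2.41 × 550 = $1325.50
Slot 3: Meridian pays $1.76 × 400 = $704.00
Total = $9286.00

Total revenue: $9286.00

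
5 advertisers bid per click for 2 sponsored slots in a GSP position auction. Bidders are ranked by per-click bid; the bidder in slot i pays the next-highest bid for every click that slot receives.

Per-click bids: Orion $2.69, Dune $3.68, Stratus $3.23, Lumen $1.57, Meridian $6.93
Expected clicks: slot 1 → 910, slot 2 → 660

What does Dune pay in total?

Dune pays $2131.80

Ranked by bid: $6.93 (Meridian) > $3.68 (Dune) > $3.23 (Stratus) > …
Dune holds slot 2 → pays next bid $3.23 × 660 clicks = $2131.80.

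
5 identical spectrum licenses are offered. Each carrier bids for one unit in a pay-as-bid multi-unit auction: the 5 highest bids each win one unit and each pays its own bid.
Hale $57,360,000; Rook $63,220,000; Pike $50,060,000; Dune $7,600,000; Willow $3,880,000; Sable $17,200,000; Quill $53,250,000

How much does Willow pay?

Willow pays $0

Sorting: 63,220,000 (Rook), 57,360,000 (Hale), 53,250,000 (Quill), 50,060,000 (Pike), 17,200,000 (Sable), 7,600,000 (Dune), 3,880,000 (Willow)
Winners (5 units): Rook, Hale, Quill, Pike, Sable.
Willow does not win → $0.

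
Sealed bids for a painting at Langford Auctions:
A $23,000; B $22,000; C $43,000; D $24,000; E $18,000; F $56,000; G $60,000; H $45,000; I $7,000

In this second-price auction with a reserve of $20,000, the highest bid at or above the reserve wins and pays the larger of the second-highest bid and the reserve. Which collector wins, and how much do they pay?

G pays $56,000

Rule: the highest bid at or above the reserve wins and pays the larger of the second-highest bid and the reserve.
Bids ranked: 60,000 (G) > 56,000 (F) > 45,000 (H) > 43,000 (C) > 24,000 (D) > 23,000 (A) > …
Highest eligible bid: G at $60,000.
Second-highest bid $56,000 exceeds the reserve $20,000 → payment $56,000.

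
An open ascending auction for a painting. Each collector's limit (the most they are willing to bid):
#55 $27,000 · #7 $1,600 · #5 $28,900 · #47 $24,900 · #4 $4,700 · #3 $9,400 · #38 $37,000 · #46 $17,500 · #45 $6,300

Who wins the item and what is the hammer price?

Sorting limits: 37,000 (#38) > 28,900 (#5) > 27,000 (#55) > 24,900 (#47) > 17,500 (#46) > 9,400 (#3) > …
Once the price passes $28,900, only #38 is left; the hammer falls at #5's limit of $28,900.

#38 wins at $28,900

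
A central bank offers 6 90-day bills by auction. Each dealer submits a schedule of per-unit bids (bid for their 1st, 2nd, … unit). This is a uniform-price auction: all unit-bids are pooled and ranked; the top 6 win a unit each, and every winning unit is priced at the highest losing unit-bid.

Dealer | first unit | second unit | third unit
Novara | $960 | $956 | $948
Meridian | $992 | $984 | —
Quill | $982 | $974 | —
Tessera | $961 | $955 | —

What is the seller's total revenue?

Total revenue: $5,736

Pooled unit-bids ranked (top 6): 992 (Meridian-1), 984 (Meridian-2), 982 (Quill-1), 974 (Quill-2), 961 (Tessera-1), 960 (Novara-1)
Highest rejected unit-bid = $956.
Allocation: Meridian 2, Novara 1, Quill 2, Tessera 1. Every unit priced at $956.
Revenue = 6 × 956 = $5,736.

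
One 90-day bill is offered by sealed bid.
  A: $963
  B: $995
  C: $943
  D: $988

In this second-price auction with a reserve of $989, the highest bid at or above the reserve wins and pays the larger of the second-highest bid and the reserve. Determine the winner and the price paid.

B pays $989

Bids ranked: 995 (B) > 988 (D) > 963 (A) > 943 (C)
B has the top bid at or above the reserve ($995).
max(second-highest $988, reserve $989) = $989.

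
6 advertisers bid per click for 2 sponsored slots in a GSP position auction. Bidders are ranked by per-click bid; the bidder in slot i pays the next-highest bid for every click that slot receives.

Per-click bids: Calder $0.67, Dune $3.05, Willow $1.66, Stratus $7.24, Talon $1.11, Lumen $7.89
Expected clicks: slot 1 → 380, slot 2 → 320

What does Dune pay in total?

Ranked by bid: $7.89 (Lumen) > $7.24 (Stratus) > $3.05 (Dune) > …
Dune ranks below slot 2 → no slot, pays nothing.

Dune pays $0.00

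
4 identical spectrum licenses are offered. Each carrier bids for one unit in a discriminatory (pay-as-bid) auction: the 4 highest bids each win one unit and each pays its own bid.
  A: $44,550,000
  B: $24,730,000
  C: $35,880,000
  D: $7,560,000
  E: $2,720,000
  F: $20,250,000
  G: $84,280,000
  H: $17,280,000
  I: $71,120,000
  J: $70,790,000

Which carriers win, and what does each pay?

Sorting: 84,280,000 (G), 71,120,000 (I), 70,790,000 (J), 44,550,000 (A), 35,880,000 (C), 24,730,000 (B), …
The 4 highest are G, I, J, A.
Each winner pays its own bid: G $84,280,000, I $71,120,000, J $70,790,000, A $44,550,000.

G $84,280,000, I $71,120,000, J $70,790,000, A $44,550,000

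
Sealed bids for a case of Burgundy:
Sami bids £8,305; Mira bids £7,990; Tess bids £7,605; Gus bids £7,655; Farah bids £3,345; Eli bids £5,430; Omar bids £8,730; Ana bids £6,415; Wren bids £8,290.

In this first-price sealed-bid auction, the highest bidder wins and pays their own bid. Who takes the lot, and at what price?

Omar pays £8,730

Bids in order: 8,730 (Omar) > 8,305 (Sami) > 8,290 (Wren) > 7,990 (Mira) > 7,655 (Gus) > 7,605 (Tess) > …
First-price: Omar pays what they bid, £8,730.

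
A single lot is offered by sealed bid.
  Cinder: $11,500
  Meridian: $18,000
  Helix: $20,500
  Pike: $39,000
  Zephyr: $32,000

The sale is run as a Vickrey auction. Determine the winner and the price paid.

Bids in order: 39,000 (Pike) > 32,000 (Zephyr) > 20,500 (Helix) > 18,000 (Meridian) > 11,500 (Cinder)
Pike is highest; pays the second-highest bid, $32,000.

Pike pays $32,000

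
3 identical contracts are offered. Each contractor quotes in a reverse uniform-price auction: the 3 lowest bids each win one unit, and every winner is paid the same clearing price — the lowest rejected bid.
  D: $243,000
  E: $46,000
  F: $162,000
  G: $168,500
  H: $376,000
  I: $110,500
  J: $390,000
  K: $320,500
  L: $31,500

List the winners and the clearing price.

L, E, I; each is paid $162,000

Sorting: 31,500 (L), 46,000 (E), 110,500 (I), 162,000 (F), 168,500 (G), …
The 3 lowest are L, E, I.
Lowest unsuccessful bid: $162,000 → clearing price.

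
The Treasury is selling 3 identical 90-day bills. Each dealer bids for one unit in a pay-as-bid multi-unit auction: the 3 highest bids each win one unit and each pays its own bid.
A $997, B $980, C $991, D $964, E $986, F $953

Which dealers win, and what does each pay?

Bids ranked high→low: 997 (A), 991 (C), 986 (E), 980 (B), 964 (D), …
Winners (3 units): A, C, E.
Each winner pays its own bid: A $997, C $991, E $986.

A $997, C $991, E $986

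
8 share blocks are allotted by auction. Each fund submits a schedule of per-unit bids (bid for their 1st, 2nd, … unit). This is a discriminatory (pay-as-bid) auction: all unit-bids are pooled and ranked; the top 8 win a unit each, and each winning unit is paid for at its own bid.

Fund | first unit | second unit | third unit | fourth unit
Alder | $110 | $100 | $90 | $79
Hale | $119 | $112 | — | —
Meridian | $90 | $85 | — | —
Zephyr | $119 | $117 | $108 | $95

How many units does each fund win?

Merging the schedules and taking the best 8: 119 (Hale-1), 119 (Zephyr-1), 117 (Zephyr-2), 112 (Hale-2), 110 (Alder-1), 108 (Zephyr-3), 100 (Alder-2), 95 (Zephyr-4)
Next rejected bid: $90 (not a price — pay-as-bid).
Allocation: Alder 2, Hale 2, Zephyr 4.

Alder 2, Hale 2, Zephyr 4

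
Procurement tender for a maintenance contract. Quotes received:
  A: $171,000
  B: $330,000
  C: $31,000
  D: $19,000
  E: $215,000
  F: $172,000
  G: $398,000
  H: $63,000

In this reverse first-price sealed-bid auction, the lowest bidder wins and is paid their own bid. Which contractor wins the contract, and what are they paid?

Sorting bids: 19,000 (D) < 31,000 (C) < 63,000 (H) < 171,000 (A) < 172,000 (F) < 215,000 (E) < …
D is lowest → is paid own bid, $19,000.

D is paid $19,000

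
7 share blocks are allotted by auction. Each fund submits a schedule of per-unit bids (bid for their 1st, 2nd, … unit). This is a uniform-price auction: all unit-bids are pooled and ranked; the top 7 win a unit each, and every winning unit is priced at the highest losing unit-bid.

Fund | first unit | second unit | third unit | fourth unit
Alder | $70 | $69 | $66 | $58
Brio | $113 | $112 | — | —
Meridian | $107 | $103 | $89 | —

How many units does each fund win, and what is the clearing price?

Merging the schedules and taking the best 7: 113 (Brio-1), 112 (Brio-2), 107 (Meridian-1), 103 (Meridian-2), 89 (Meridian-3), 70 (Alder-1), 69 (Alder-2)
The (k+1)-th unit-bid is $66.
Allocation: Alder 2, Brio 2, Meridian 3.

Alder 2, Brio 2, Meridian 3; clearing price $66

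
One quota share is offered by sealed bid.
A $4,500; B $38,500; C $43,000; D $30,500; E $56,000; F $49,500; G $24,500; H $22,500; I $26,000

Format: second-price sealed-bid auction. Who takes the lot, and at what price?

E pays $49,500

Bids in order: 56,000 (E) > 49,500 (F) > 43,000 (C) > 38,500 (B) > 30,500 (D) > 26,000 (I) > …
Second-price: E pays F's bid of $49,500.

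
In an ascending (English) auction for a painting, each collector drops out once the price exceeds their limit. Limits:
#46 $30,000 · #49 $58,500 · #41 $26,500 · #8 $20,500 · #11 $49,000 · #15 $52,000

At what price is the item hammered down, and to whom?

Sorting limits: 58,500 (#49) > 52,000 (#15) > 49,000 (#11) > 30,000 (#46) > 26,500 (#41) > 20,500 (#8)
#15 is the last rival to drop out, at $52,000; #49 remains and wins at that price.

#49 wins at $52,000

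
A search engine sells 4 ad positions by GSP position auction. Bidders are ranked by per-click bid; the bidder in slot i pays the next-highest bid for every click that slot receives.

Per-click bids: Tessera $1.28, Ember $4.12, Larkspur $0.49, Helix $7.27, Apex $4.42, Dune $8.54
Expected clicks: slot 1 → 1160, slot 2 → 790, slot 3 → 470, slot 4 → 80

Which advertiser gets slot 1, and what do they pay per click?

Per-click bids in order: $8.54 (Dune) > $7.27 (Helix) > $4.42 (Apex) > $4.12 (Ember) > $1.28 (Tessera) > …
Slot 1 goes to the first-ranked bidder, Dune, who pays the next bid down: $7.27/click.

Dune; $7.27 per click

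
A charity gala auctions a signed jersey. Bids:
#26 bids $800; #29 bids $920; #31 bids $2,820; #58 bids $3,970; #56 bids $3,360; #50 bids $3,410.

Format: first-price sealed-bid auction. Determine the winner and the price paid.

#58 pays $3,970

First-price sealed-bid auction: the highest bidder wins and pays their own bid.
Bids ranked: 3,970 (#58) > 3,410 (#50) > 3,360 (#56) > 2,820 (#31) > 920 (#29) > 800 (#26)
First-price: #58 pays what they bid, $3,970.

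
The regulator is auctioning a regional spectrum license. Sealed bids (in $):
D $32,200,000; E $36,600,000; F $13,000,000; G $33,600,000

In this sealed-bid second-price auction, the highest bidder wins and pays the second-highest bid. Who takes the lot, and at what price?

Bids ranked: 36,600,000 (E) > 33,600,000 (G) > 32,200,000 (D) > 13,000,000 (F)
E is highest; pays the second-highest bid, $33,600,000.

E pays $33,600,000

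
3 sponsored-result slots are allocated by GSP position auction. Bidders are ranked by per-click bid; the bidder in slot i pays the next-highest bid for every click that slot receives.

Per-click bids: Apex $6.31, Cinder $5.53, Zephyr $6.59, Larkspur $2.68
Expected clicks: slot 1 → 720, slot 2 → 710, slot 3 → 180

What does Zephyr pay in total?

Zephyr pays $4543.20

Sorting advertisers: $6.59 (Zephyr) > $6.31 (Apex) > $5.53 (Cinder) > $2.68 (Larkspur)
Zephyr holds slot 1 → pays next bid $6.31 × 720 clicks = $4543.20.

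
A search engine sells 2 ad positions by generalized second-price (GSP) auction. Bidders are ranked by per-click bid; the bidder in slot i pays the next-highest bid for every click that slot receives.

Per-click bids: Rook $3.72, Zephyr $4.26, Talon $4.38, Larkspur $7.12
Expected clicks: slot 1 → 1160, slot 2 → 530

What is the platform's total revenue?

Total revenue: $7338.60

Ranked by bid: $7.12 (Larkspur) > $4.38 (Talon) > $4.26 (Zephyr) > …
Slot 1: Larkspur pays $4.38 × 1160 = $5080.80
Slot 2: Talon pays $4.26 × 530 = $2257.80
Total = $7338.60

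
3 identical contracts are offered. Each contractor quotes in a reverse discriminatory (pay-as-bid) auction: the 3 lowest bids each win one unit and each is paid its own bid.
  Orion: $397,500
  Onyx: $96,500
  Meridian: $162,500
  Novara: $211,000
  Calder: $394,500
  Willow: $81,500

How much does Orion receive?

Orion is paid $0

Ordering the bids: 81,500 (Willow), 96,500 (Onyx), 162,500 (Meridian), 211,000 (Novara), 394,500 (Calder), …
Lowest 3: Willow, Onyx, Meridian.
Orion does not win → $0.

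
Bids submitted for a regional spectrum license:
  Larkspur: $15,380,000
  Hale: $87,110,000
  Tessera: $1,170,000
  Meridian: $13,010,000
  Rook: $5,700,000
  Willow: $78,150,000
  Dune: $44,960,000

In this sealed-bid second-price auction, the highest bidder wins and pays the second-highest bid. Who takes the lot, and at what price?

Sealed-bid second-price auction: the highest bidder wins and pays the second-highest bid.
Bids ranked: 87,110,000 (Hale) > 78,150,000 (Willow) > 44,960,000 (Dune) > 15,380,000 (Larkspur) > 13,010,000 (Meridian) > 5,700,000 (Rook) > …
Second-price: Hale pays Willow's bid of $78,150,000.

Hale pays $78,150,000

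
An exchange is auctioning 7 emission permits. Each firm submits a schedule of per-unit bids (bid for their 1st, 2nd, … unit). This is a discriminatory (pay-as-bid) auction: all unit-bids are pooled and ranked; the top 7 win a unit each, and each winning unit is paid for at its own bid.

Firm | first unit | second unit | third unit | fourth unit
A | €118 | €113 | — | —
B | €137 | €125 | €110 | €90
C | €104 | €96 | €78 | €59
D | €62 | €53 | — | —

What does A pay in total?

Merging the schedules and taking the best 7: 137 (B-1), 125 (B-2), 118 (A-1), 113 (A-2), 110 (B-3), 104 (C-1), 96 (C-2)
Next rejected bid: €90 (not a price — pay-as-bid).
A's winning unit-bids: 118 + 113 = €231.

A pays €231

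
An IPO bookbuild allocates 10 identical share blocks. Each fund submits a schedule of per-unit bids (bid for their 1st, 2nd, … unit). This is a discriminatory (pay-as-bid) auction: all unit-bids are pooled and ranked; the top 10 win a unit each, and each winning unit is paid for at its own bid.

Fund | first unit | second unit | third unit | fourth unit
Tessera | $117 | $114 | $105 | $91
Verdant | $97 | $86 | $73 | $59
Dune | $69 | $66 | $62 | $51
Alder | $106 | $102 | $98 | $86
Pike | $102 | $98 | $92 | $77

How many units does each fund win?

Alder 3, Pike 3, Tessera 3, Verdant 1

Merging the schedules and taking the best 10: 117 (Tessera-1), 114 (Tessera-2), 106 (Alder-1), 105 (Tessera-3), 102 (Alder-2), 102 (Pike-1), 98 (Alder-3), 98 (Pike-2), 97 (Verdant-1), 92 (Pike-3)
Next rejected bid: $91 (not a price — pay-as-bid).
Allocation: Alder 3, Pike 3, Tessera 3, Verdant 1.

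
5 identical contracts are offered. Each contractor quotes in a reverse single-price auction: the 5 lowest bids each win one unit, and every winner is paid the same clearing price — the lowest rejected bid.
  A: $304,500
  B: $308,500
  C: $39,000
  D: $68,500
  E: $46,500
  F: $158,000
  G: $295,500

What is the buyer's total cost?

Total cost: $1,522,500

Sorting: 39,000 (C), 46,500 (E), 68,500 (D), 158,000 (F), 295,500 (G), 304,500 (A), 308,500 (B)
The 5 lowest are C, E, D, F, G.
Clearing price = lowest rejected bid = $304,500.
Total cost = 5 × $304,500 = $1,522,500.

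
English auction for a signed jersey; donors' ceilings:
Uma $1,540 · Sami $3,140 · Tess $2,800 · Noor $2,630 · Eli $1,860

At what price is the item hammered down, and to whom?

Sami wins at $2,800

Limits ranked: 3,140 (Sami) > 2,800 (Tess) > 2,630 (Noor) > 1,860 (Eli) > 1,540 (Uma)
Bidding ends when Tess exits at $2,800; Sami takes it.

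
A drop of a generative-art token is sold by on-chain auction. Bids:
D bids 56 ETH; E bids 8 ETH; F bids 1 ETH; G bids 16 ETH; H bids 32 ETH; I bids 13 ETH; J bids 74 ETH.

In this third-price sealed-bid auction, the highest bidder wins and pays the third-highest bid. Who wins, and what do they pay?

Rule: the highest bidder wins and pays the third-highest bid.
Bids in order: 74 (J) > 56 (D) > 32 (H) > 16 (G) > 13 (I) > 8 (E) > …
J wins; payment is bid #3 in the ranking = 32 ETH.

J pays 32 ETH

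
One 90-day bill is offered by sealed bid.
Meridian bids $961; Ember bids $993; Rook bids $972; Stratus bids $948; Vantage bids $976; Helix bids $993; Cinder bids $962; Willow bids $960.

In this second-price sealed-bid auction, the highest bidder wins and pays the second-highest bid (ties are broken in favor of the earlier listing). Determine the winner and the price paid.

Rule: the highest bidder wins and pays the second-highest bid.
Bids ranked: 993 (Ember) > 993 (Helix) > 976 (Vantage) > 972 (Rook) > 962 (Cinder) > 961 (Meridian) > …
Ember and Helix tie at $993; tie-break gives it to Ember.
Ember is highest; pays the second-highest bid, $993.

Ember pays $993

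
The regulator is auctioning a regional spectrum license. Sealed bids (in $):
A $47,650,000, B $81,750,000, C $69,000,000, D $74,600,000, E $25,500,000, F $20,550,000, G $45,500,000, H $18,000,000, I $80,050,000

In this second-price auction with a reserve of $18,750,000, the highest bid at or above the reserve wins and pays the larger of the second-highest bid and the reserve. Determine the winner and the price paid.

B pays $80,050,000

Bids in order: 81,750,000 (B) > 80,050,000 (I) > 74,600,000 (D) > 69,000,000 (C) > 47,650,000 (A) > 45,500,000 (G) > …
B has the top bid at or above the reserve ($81,750,000).
Second-highest bid $80,050,000 exceeds the reserve $18,750,000 → payment $80,050,000.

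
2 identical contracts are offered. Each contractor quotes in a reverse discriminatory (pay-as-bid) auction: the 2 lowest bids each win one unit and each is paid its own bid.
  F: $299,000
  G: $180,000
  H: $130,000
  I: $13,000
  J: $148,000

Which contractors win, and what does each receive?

I $13,000, H $130,000

Bids ranked low→high: 13,000 (I), 130,000 (H), 148,000 (J), 180,000 (G), …
Lowest 2: I, H.
Each winner is paid its own bid: I $13,000, H $130,000.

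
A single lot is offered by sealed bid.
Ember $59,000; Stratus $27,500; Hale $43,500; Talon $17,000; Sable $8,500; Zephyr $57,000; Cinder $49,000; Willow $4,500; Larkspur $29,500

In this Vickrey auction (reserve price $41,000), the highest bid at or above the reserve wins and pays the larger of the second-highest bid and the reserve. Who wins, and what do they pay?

Ember pays $57,000

Bids ranked: 59,000 (Ember) > 57,000 (Zephyr) > 49,000 (Cinder) > 43,500 (Hale) > 29,500 (Larkspur) > 27,500 (Stratus) > …
Ember has the top bid at or above the reserve ($59,000).
Second-highest bid $57,000 exceeds the reserve $41,000 → payment $57,000.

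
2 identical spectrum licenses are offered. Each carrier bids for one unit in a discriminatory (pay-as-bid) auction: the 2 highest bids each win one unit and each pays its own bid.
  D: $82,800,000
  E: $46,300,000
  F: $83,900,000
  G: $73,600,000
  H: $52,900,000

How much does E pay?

Bids ranked high→low: 83,900,000 (F), 82,800,000 (D), 73,600,000 (G), 52,900,000 (H), …
The 2 highest are F, D.
E does not win → $0.

E pays $0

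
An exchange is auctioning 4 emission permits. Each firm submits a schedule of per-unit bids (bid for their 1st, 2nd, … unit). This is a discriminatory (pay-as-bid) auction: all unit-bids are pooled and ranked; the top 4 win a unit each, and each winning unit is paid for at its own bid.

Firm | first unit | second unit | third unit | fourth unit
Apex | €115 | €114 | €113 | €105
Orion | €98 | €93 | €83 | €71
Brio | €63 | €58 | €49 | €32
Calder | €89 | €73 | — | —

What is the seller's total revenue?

All unit-bids, highest first — top 4: 115 (Apex-1), 114 (Apex-2), 113 (Apex-3), 105 (Apex-4)
Next rejected bid: €98 (not a price — pay-as-bid).
Each winning unit pays its own bid.
Revenue = 115 + 114 + 113 + 105 = €447.

Total revenue: €447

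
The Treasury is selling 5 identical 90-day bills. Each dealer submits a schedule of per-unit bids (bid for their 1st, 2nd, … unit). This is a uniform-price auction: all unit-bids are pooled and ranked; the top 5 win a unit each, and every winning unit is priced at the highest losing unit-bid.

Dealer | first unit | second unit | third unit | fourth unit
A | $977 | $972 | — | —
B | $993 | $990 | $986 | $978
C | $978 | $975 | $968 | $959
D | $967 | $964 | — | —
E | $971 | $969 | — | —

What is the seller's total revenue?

Total revenue: $4,885

All unit-bids, highest first — top 5: 993 (B-1), 990 (B-2), 986 (B-3), 978 (B-4), 978 (C-1)
The (k+1)-th unit-bid is $977.
Allocation: B 4, C 1. Every unit priced at $977.
Revenue = 5 × 977 = $4,885.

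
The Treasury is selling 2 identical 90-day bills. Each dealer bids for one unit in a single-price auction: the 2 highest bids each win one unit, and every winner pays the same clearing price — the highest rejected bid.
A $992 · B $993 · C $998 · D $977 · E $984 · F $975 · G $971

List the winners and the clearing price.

C, B; each pays $992

Sorting: 998 (C), 993 (B), 992 (A), 984 (E), …
The 2 highest are C, B.
Highest unsuccessful bid: $992 → clearing price.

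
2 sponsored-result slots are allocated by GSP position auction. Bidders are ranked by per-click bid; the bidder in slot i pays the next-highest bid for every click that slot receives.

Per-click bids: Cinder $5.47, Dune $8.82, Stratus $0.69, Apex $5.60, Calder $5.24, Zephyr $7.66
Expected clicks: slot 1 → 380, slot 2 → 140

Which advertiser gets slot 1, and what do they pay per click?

Sorting advertisers: $8.82 (Dune) > $7.66 (Zephyr) > $5.60 (Apex) > …
Slot 1 goes to the first-ranked bidder, Dune, who pays the next bid down: $7.66/click.

Dune; $7.66 per click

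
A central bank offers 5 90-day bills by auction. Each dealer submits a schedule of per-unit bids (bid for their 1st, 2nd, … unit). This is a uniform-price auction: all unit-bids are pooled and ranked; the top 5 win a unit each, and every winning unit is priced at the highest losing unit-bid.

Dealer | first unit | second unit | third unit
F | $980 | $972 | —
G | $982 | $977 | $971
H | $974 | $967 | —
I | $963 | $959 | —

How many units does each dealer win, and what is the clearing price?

F 2, G 2, H 1; clearing price $971

Merging the schedules and taking the best 5: 982 (G-1), 980 (F-1), 977 (G-2), 974 (H-1), 972 (F-2)
The (k+1)-th unit-bid is $971.
Allocation: F 2, G 2, H 1.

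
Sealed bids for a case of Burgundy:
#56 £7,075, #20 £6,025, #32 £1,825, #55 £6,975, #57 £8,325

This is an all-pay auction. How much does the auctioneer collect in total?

Rule: the highest bidder wins the item, but every bidder pays their own bid.
Sorting bids: 8,325 (#57) > 7,075 (#56) > 6,975 (#55) > 6,025 (#20) > 1,825 (#32)
Every bidder forfeits their bid regardless of winning.
Revenue = 7,075 + 6,025 + 1,825 + 6,975 + 8,325 = £30,225.

Total revenue: £30,225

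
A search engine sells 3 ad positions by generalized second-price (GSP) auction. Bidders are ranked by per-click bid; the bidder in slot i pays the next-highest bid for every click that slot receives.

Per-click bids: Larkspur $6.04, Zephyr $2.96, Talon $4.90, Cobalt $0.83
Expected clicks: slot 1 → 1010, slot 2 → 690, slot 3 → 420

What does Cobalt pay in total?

Per-click bids in order: $6.04 (Larkspur) > $4.90 (Talon) > $2.96 (Zephyr) > $0.83 (Cobalt)
Cobalt ranks below slot 3 → no slot, pays nothing.

Cobalt pays $0.00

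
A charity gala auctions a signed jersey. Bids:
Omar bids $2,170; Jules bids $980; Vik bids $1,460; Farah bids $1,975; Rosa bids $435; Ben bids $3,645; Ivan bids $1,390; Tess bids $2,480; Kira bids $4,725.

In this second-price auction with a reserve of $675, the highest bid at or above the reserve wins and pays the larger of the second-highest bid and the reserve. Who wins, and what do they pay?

Kira pays $3,645

Rule: the highest bid at or above the reserve wins and pays the larger of the second-highest bid and the reserve.
Bids in order: 4,725 (Kira) > 3,645 (Ben) > 2,480 (Tess) > 2,170 (Omar) > 1,975 (Farah) > 1,460 (Vik) > …
Kira has the top bid at or above the reserve ($4,725).
Second-highest bid $3,645 exceeds the reserve $675 → payment $3,645.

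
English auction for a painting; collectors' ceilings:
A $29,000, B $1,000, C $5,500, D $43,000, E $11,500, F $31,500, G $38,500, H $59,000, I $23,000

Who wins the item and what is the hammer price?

Sorting limits: 59,000 (H) > 43,000 (D) > 38,500 (G) > 31,500 (F) > 29,000 (A) > 23,000 (I) > …
Bidding ends when D exits at $43,000; H takes it.

H wins at $43,000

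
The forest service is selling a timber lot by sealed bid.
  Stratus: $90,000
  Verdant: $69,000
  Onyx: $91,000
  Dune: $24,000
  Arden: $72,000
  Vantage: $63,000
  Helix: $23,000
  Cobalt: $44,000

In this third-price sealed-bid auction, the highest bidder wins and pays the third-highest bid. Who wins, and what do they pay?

Sorting bids: 91,000 (Onyx) > 90,000 (Stratus) > 72,000 (Arden) > 69,000 (Verdant) > 63,000 (Vantage) > 44,000 (Cobalt) > …
Onyx is highest; pays the third-highest bid, $72,000.

Onyx pays $72,000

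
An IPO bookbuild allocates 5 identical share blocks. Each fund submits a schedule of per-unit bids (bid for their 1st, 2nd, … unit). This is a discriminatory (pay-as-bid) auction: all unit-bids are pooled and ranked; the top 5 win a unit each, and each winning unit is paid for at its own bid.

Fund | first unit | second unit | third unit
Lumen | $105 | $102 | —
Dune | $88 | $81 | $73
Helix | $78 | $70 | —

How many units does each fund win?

Dune 2, Helix 1, Lumen 2

All unit-bids, highest first — top 5: 105 (Lumen-1), 102 (Lumen-2), 88 (Dune-1), 81 (Dune-2), 78 (Helix-1)
Next rejected bid: $73 (not a price — pay-as-bid).
Allocation: Dune 2, Helix 1, Lumen 2.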